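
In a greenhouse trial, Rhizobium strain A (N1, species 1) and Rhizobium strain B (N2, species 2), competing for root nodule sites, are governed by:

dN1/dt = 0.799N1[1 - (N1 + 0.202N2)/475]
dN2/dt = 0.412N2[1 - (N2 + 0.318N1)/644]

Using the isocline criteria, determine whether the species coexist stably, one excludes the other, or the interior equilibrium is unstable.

stable coexistence

Compare the nullcline intercepts: K1/α12 = 475/0.202 = 2350 > K2 = 644; K2/α21 = 644/0.318 = 2030 > K1 = 475.
Since both inequalities hold, each species can invade when rare, so the interior equilibrium is stable.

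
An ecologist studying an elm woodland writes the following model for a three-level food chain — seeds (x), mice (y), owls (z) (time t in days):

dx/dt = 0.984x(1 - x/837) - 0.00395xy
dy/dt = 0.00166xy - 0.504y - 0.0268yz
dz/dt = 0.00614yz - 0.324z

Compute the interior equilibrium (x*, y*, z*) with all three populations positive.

x* ≈ 660, y* ≈ 52.8, z* ≈ 22.1

From dz/dt = 0: 0.00614y* = 0.324, so y* = 52.8.
From dx/dt = 0: 0.984(1 - x*/837) = 0.00395·52.8, giving x* = 837·(1 - 0.212) = 660.
From dy/dt = 0: 0.00166·660 - 0.504 = 0.0268z*, so z* = 0.591/0.0268 = 22.1.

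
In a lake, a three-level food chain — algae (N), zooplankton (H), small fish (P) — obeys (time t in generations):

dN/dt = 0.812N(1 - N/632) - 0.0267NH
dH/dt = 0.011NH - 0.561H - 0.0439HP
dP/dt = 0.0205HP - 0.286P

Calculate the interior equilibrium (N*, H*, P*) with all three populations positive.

N* ≈ 342, H* ≈ 14, P* ≈ 72.9

From dP/dt = 0: 0.0205H* = 0.286, so H* = 14.
From dN/dt = 0: 0.812(1 - N*/632) = 0.0267·14, giving N* = 632·(1 - 0.459) = 342.
From dH/dt = 0: 0.011·342 - 0.561 = 0.0439P*, so P* = 3.2/0.0439 = 72.9.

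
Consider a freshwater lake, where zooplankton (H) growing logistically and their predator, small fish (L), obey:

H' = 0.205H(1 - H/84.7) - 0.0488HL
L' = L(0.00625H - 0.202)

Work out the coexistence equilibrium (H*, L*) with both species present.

From dL/dt = 0 with L > 0: 0.00625H* = 0.202, so H* = 32.3.
Substitute into dH/dt = 0: 0.205(1 - 32.3/84.7) = 0.0488L*.
The bracket is 0.618, giving L* = 0.127/0.0488 = 2.6.

H* ≈ 32.3, L* ≈ 2.6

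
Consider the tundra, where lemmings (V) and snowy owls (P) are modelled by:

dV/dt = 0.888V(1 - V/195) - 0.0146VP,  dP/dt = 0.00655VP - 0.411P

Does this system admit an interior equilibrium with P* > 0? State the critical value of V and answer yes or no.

The predator equation gives dP/dt > 0 only when V > 0.411/0.00655 = 62.7.
Without the predator, V → K = 195. Since 195 > 62.7, the predator can invade and persist.

Threshold V = 62.7; K > 62.7, so yes, the predator persists.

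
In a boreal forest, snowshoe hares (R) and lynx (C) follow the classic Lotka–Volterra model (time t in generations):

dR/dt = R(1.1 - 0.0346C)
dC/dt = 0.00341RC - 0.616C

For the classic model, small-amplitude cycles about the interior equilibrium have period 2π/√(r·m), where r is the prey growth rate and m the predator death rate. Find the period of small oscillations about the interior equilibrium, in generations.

Here r = 1.1 and m = 0.616, so r·m = 0.678.
ω = √0.678 = 0.823 per generation, hence T = 2π/ω ≈ 7.63 generations.

T ≈ 7.63 generations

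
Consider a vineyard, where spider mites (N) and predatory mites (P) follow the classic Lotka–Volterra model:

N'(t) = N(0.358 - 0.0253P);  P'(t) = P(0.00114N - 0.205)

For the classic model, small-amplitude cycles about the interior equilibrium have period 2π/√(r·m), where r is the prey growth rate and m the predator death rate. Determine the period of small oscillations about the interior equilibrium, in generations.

Here r = 0.358 and m = 0.205, so r·m = 0.0734.
ω = √0.0734 = 0.271 per generation, hence T = 2π/ω ≈ 23.2 generations.

T ≈ 23.2 generations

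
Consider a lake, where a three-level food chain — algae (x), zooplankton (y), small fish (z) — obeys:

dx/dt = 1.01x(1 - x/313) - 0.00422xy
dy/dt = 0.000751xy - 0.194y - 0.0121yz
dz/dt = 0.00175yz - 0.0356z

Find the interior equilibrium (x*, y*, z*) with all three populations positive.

From dz/dt = 0: 0.00175y* = 0.0356, so y* = 20.3.
From dx/dt = 0: 1.01(1 - x*/313) = 0.00422·20.3, giving x* = 313·(1 - 0.085) = 286.
From dy/dt = 0: 0.000751·286 - 0.194 = 0.0121z*, so z* = 0.0211/0.0121 = 1.74.

x* ≈ 286, y* ≈ 20.3, z* ≈ 1.74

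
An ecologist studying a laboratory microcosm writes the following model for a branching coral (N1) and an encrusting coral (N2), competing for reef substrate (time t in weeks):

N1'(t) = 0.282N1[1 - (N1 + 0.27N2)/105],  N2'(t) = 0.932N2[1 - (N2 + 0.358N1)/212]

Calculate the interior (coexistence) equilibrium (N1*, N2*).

Setting both brackets to zero gives the nullclines N1 + 0.27N2 = 105 and 0.358N1 + N2 = 212.
Substituting N2 = 212 - 0.358N1 into the first: N1(1 - 0.27·0.358) = 105 - 0.27·212.
So N1* = 47.8/0.903 = 52.9, and then N2* = 212 - 0.358·52.9 = 193.

N1* ≈ 52.9, N2* ≈ 193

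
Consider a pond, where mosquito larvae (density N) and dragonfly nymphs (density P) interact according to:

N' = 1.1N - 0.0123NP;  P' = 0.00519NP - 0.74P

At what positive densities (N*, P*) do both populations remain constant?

Set dP/dt = 0 with P > 0: 0.00519N - 0.74 = 0, so N* = 0.74/0.00519 = 143.
Set dN/dt = 0 with N > 0: 1.1 - 0.0123P = 0, so P* = 1.1/0.0123 = 89.4.

N* ≈ 143, P* ≈ 89.4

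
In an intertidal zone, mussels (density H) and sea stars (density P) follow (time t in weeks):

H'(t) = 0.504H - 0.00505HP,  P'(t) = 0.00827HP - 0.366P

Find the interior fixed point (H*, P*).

H* ≈ 44.3, P* ≈ 99.8

Set dP/dt = 0 with P > 0: 0.00827H - 0.366 = 0, so H* = 0.366/0.00827 = 44.3.
Set dH/dt = 0 with H > 0: 0.504 - 0.00505P = 0, so P* = 0.504/0.00505 = 99.8.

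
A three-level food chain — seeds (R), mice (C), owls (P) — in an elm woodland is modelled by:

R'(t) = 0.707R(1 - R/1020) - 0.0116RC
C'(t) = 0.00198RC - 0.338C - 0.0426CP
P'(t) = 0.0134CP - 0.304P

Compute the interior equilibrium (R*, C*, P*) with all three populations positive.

R* ≈ 640, C* ≈ 22.7, P* ≈ 21.8

From dP/dt = 0: 0.0134C* = 0.304, so C* = 22.7.
From dR/dt = 0: 0.707(1 - R*/1020) = 0.0116·22.7, giving R* = 1020·(1 - 0.372) = 640.
From dC/dt = 0: 0.00198·640 - 0.338 = 0.0426P*, so P* = 0.93/0.0426 = 21.8.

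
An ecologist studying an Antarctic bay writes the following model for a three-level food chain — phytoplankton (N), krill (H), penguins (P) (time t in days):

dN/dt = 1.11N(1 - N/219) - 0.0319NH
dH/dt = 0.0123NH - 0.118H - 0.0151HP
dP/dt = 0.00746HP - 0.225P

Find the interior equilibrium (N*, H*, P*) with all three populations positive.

From dP/dt = 0: 0.00746H* = 0.225, so H* = 30.2.
From dN/dt = 0: 1.11(1 - N*/219) = 0.0319·30.2, giving N* = 219·(1 - 0.867) = 29.2.
From dH/dt = 0: 0.0123·29.2 - 0.118 = 0.0151P*, so P* = 0.241/0.0151 = 15.9.

N* ≈ 29.2, H* ≈ 30.2, P* ≈ 15.9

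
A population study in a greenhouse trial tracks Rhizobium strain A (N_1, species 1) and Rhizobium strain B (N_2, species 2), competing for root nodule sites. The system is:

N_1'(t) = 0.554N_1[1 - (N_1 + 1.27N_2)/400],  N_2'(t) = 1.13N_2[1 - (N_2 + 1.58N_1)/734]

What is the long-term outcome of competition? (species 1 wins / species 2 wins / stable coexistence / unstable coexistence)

species 2 excludes species 1

Compare the nullcline intercepts: K1/α12 = 400/1.27 = 315 < K2 = 734; K2/α21 = 734/1.58 = 465 > K1 = 400.
Since the inequalities point opposite ways, species 2 can invade but species 1 cannot.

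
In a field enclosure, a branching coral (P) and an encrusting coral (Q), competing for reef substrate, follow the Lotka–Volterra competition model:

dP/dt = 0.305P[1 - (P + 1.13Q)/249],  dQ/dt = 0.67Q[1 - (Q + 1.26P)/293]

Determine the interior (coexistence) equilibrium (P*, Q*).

P* ≈ 194, Q* ≈ 48.9

Setting both brackets to zero gives the nullclines P + 1.13Q = 249 and 1.26P + Q = 293.
Substituting Q = 293 - 1.26P into the first: P(1 - 1.13·1.26) = 249 - 1.13·293.
So P* = -82.1/-0.424 = 194, and then Q* = 293 - 1.26·194 = 48.9.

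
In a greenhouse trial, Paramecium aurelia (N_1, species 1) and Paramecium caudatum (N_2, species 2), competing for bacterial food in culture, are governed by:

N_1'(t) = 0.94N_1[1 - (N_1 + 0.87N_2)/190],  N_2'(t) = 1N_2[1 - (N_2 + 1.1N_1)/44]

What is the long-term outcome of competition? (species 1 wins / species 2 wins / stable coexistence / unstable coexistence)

Compare the nullcline intercepts: K1/α12 = 190/0.87 = 218 > K2 = 44; K2/α21 = 44/1.1 = 40 < K1 = 190.
Since the inequalities point opposite ways, species 1 can invade but species 2 cannot.

species 1 excludes species 2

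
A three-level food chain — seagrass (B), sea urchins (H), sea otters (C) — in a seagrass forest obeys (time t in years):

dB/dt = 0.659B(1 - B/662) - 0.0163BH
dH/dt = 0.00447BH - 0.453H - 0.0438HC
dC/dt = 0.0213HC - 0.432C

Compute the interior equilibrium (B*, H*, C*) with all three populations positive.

From dC/dt = 0: 0.0213H* = 0.432, so H* = 20.3.
From dB/dt = 0: 0.659(1 - B*/662) = 0.0163·20.3, giving B* = 662·(1 - 0.502) = 330.
From dH/dt = 0: 0.00447·330 - 0.453 = 0.0438C*, so C* = 1.02/0.0438 = 23.3.

B* ≈ 330, H* ≈ 20.3, C* ≈ 23.3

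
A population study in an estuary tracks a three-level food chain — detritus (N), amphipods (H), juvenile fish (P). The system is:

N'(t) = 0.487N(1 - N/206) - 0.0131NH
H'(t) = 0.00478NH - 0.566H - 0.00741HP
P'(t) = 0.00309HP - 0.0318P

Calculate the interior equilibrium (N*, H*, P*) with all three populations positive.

N* ≈ 149, H* ≈ 10.3, P* ≈ 19.7

From dP/dt = 0: 0.00309H* = 0.0318, so H* = 10.3.
From dN/dt = 0: 0.487(1 - N*/206) = 0.0131·10.3, giving N* = 206·(1 - 0.277) = 149.
From dH/dt = 0: 0.00478·149 - 0.566 = 0.00741P*, so P* = 0.146/0.00741 = 19.7.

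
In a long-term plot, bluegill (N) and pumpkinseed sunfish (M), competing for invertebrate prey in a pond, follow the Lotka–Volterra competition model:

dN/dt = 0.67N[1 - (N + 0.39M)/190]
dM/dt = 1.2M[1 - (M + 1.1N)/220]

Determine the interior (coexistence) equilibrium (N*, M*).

Setting both brackets to zero gives the nullclines N + 0.39M = 190 and 1.1N + M = 220.
Substituting M = 220 - 1.1N into the first: N(1 - 0.39·1.1) = 190 - 0.39·220.
So N* = 104/0.571 = 182, and then M* = 220 - 1.1·182 = 19.3.

N* ≈ 182, M* ≈ 19.3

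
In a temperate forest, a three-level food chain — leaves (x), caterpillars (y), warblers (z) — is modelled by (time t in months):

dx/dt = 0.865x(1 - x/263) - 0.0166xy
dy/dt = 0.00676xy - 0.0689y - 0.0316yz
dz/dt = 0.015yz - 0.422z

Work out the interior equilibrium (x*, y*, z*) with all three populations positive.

From dz/dt = 0: 0.015y* = 0.422, so y* = 28.1.
From dx/dt = 0: 0.865(1 - x*/263) = 0.0166·28.1, giving x* = 263·(1 - 0.54) = 121.
From dy/dt = 0: 0.00676·121 - 0.0689 = 0.0316z*, so z* = 0.749/0.0316 = 23.7.

x* ≈ 121, y* ≈ 28.1, z* ≈ 23.7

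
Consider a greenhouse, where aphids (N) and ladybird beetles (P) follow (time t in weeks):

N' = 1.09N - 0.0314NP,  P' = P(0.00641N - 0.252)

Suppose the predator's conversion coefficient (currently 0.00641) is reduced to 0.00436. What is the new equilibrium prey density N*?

N* ≈ 57.8

At the interior fixed point, setting dP/dt = 0 with P > 0 fixes N* = (predator death rate)/(NP coefficient) — independent of the other coefficients.
With the change, N* = 0.252/0.00436 = 57.8; it rises from 39.3.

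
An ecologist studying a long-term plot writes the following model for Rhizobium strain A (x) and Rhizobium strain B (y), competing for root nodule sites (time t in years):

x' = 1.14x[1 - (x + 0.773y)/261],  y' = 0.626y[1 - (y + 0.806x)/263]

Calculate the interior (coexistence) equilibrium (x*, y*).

x* ≈ 153, y* ≈ 140

Setting both brackets to zero gives the nullclines x + 0.773y = 261 and 0.806x + y = 263.
Substituting y = 263 - 0.806x into the first: x(1 - 0.773·0.806) = 261 - 0.773·263.
So x* = 57.7/0.377 = 153, and then y* = 263 - 0.806·153 = 140.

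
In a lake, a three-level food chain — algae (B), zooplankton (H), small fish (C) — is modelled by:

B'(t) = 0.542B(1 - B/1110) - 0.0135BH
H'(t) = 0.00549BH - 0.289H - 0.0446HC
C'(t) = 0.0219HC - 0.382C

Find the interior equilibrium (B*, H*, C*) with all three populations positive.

From dC/dt = 0: 0.0219H* = 0.382, so H* = 17.4.
From dB/dt = 0: 0.542(1 - B*/1110) = 0.0135·17.4, giving B* = 1110·(1 - 0.434) = 628.
From dH/dt = 0: 0.00549·628 - 0.289 = 0.0446C*, so C* = 3.16/0.0446 = 70.8.

B* ≈ 628, H* ≈ 17.4, C* ≈ 70.8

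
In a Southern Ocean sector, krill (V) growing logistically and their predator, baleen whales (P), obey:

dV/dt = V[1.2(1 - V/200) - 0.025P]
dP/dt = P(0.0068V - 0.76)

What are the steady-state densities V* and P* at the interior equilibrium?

From dP/dt = 0 with P > 0: 0.0068V* = 0.76, so V* = 112.
Substitute into dV/dt = 0: 1.2(1 - 112/200) = 0.025P*.
The bracket is 0.441, giving P* = 0.529/0.025 = 21.2.

V* ≈ 112, P* ≈ 21.2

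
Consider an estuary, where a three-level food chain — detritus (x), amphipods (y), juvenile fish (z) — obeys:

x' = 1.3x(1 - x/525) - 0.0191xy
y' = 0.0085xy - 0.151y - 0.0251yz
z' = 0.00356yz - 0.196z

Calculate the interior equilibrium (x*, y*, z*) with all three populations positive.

From dz/dt = 0: 0.00356y* = 0.196, so y* = 55.1.
From dx/dt = 0: 1.3(1 - x*/525) = 0.0191·55.1, giving x* = 525·(1 - 0.809) = 100.
From dy/dt = 0: 0.0085·100 - 0.151 = 0.0251z*, so z* = 0.702/0.0251 = 28.

x* ≈ 100, y* ≈ 55.1, z* ≈ 28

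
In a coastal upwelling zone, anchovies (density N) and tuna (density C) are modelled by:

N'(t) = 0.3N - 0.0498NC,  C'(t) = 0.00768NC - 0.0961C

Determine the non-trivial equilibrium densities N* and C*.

Set dC/dt = 0 with C > 0: 0.00768N - 0.0961 = 0, so N* = 0.0961/0.00768 = 12.5.
Set dN/dt = 0 with N > 0: 0.3 - 0.0498C = 0, so C* = 0.3/0.0498 = 6.02.

N* ≈ 12.5, C* ≈ 6.02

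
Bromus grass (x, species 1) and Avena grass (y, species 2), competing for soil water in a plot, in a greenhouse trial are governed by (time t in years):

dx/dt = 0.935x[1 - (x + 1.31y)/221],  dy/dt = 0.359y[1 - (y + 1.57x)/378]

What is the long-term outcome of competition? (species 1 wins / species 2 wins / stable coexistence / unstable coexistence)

species 2 excludes species 1

Compare the nullcline intercepts: K1/α12 = 221/1.31 = 169 < K2 = 378; K2/α21 = 378/1.57 = 241 > K1 = 221.
Since the inequalities point opposite ways, species 2 can invade but species 1 cannot.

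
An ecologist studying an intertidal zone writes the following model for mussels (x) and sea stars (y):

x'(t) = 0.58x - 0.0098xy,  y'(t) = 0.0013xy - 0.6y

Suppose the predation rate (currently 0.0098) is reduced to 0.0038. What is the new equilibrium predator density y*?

At the interior fixed point, setting dx/dt = 0 with x > 0 fixes y* = (prey growth rate)/(xy coefficient) — independent of the other coefficients.
With the change, y* = 0.58/0.0038 = 153; it rises from 59.2.

y* ≈ 153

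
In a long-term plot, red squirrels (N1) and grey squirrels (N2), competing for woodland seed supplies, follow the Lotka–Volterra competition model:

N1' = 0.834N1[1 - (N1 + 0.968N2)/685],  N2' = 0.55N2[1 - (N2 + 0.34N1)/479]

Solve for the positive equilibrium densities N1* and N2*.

Setting both brackets to zero gives the nullclines N1 + 0.968N2 = 685 and 0.34N1 + N2 = 479.
Substituting N2 = 479 - 0.34N1 into the first: N1(1 - 0.968·0.34) = 685 - 0.968·479.
So N1* = 221/0.671 = 330, and then N2* = 479 - 0.34·330 = 367.

N1* ≈ 330, N2* ≈ 367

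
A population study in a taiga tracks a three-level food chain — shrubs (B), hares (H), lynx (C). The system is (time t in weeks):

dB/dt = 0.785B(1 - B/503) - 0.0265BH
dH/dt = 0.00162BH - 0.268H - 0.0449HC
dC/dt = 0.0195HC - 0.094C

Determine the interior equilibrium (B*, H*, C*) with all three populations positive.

From dC/dt = 0: 0.0195H* = 0.094, so H* = 4.82.
From dB/dt = 0: 0.785(1 - B*/503) = 0.0265·4.82, giving B* = 503·(1 - 0.163) = 421.
From dH/dt = 0: 0.00162·421 - 0.268 = 0.0449C*, so C* = 0.414/0.0449 = 9.23.

B* ≈ 421, H* ≈ 4.82, C* ≈ 9.23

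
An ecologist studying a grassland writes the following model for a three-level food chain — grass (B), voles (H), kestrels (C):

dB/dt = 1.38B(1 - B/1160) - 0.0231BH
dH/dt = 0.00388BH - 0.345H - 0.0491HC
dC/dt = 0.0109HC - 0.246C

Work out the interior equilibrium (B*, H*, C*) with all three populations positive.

From dC/dt = 0: 0.0109H* = 0.246, so H* = 22.6.
From dB/dt = 0: 1.38(1 - B*/1160) = 0.0231·22.6, giving B* = 1160·(1 - 0.378) = 722.
From dH/dt = 0: 0.00388·722 - 0.345 = 0.0491C*, so C* = 2.46/0.0491 = 50.

B* ≈ 722, H* ≈ 22.6, C* ≈ 50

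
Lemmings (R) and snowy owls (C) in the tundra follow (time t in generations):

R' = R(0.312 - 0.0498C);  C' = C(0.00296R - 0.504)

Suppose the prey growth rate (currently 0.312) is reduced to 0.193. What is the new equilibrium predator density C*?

C* ≈ 3.88

At the interior fixed point, setting dR/dt = 0 with R > 0 fixes C* = (prey growth rate)/(RC coefficient) — independent of the other coefficients.
With the change, C* = 0.193/0.0498 = 3.88; it falls from 6.27.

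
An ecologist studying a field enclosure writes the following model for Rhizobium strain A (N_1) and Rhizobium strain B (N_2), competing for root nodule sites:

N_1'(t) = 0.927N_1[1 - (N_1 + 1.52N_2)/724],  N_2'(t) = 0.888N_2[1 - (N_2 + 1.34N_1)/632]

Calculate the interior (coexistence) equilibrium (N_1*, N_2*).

N_1* ≈ 228, N_2* ≈ 326

Setting both brackets to zero gives the nullclines N_1 + 1.52N_2 = 724 and 1.34N_1 + N_2 = 632.
Substituting N_2 = 632 - 1.34N_1 into the first: N_1(1 - 1.52·1.34) = 724 - 1.52·632.
So N_1* = -237/-1.04 = 228, and then N_2* = 632 - 1.34·228 = 326.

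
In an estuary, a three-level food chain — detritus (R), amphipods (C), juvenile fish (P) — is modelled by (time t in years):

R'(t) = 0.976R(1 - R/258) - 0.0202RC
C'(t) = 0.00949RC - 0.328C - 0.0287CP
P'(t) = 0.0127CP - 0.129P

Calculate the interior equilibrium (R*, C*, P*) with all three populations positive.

From dP/dt = 0: 0.0127C* = 0.129, so C* = 10.2.
From dR/dt = 0: 0.976(1 - R*/258) = 0.0202·10.2, giving R* = 258·(1 - 0.21) = 204.
From dC/dt = 0: 0.00949·204 - 0.328 = 0.0287P*, so P* = 1.61/0.0287 = 55.9.

R* ≈ 204, C* ≈ 10.2, P* ≈ 55.9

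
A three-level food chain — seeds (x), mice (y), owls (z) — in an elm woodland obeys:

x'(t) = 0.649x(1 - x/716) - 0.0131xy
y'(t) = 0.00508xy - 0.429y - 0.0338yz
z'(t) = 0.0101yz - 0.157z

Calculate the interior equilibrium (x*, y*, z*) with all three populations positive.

x* ≈ 491, y* ≈ 15.5, z* ≈ 61.2

From dz/dt = 0: 0.0101y* = 0.157, so y* = 15.5.
From dx/dt = 0: 0.649(1 - x*/716) = 0.0131·15.5, giving x* = 716·(1 - 0.314) = 491.
From dy/dt = 0: 0.00508·491 - 0.429 = 0.0338z*, so z* = 2.07/0.0338 = 61.2.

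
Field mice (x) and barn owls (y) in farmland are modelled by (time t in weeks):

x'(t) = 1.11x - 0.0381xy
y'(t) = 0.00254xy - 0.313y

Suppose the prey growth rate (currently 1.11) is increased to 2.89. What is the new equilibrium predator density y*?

y* ≈ 75.9

At the interior fixed point, setting dx/dt = 0 with x > 0 fixes y* = (prey growth rate)/(xy coefficient) — independent of the other coefficients.
With the change, y* = 2.89/0.0381 = 75.9; it rises from 29.1.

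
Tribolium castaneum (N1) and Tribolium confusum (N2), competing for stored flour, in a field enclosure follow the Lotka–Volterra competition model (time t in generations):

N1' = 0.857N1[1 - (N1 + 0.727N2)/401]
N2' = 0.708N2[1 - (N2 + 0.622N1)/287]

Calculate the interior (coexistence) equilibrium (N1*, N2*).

N1* ≈ 351, N2* ≈ 68.6

Setting both brackets to zero gives the nullclines N1 + 0.727N2 = 401 and 0.622N1 + N2 = 287.
Substituting N2 = 287 - 0.622N1 into the first: N1(1 - 0.727·0.622) = 401 - 0.727·287.
So N1* = 192/0.548 = 351, and then N2* = 287 - 0.622·351 = 68.6.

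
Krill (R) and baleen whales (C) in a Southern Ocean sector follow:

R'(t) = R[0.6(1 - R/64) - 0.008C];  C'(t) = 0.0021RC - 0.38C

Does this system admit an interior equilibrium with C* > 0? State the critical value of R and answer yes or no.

The predator equation gives dC/dt > 0 only when R > 0.38/0.0021 = 181.
Without the predator, R → K = 64. Since 64 < 181, the predator cannot invade.

Threshold R = 181; K < 181, so no, the predator goes extinct.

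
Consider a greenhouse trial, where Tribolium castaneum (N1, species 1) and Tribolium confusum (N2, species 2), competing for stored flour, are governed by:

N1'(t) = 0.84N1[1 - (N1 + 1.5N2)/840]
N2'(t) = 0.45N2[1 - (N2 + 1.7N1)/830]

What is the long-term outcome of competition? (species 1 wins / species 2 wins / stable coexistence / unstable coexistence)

unstable coexistence (outcome depends on initial conditions)

Compare the nullcline intercepts: K1/α12 = 840/1.5 = 560 < K2 = 830; K2/α21 = 830/1.7 = 488 < K1 = 840.
Since both are reversed, neither can invade when rare; the interior point is a saddle.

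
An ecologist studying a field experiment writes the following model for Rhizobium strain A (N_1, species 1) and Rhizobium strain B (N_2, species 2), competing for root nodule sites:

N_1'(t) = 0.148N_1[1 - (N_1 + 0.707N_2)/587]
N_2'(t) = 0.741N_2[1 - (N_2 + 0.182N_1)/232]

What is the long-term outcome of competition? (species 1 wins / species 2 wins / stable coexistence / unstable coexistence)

Compare the nullcline intercepts: K1/α12 = 587/0.707 = 830 > K2 = 232; K2/α21 = 232/0.182 = 1270 > K1 = 587.
Since both inequalities hold, each species can invade when rare, so the interior equilibrium is stable.

stable coexistence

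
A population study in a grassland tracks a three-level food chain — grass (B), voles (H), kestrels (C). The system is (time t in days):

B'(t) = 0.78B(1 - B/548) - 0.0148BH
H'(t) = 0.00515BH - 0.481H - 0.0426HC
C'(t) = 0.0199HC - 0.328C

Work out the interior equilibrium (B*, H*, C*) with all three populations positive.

B* ≈ 377, H* ≈ 16.5, C* ≈ 34.2

From dC/dt = 0: 0.0199H* = 0.328, so H* = 16.5.
From dB/dt = 0: 0.78(1 - B*/548) = 0.0148·16.5, giving B* = 548·(1 - 0.313) = 377.
From dH/dt = 0: 0.00515·377 - 0.481 = 0.0426C*, so C* = 1.46/0.0426 = 34.2.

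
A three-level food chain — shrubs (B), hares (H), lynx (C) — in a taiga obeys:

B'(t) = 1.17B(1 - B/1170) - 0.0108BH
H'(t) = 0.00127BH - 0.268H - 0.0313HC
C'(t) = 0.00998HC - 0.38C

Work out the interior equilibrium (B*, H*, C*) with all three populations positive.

B* ≈ 759, H* ≈ 38.1, C* ≈ 22.2

From dC/dt = 0: 0.00998H* = 0.38, so H* = 38.1.
From dB/dt = 0: 1.17(1 - B*/1170) = 0.0108·38.1, giving B* = 1170·(1 - 0.351) = 759.
From dH/dt = 0: 0.00127·759 - 0.268 = 0.0313C*, so C* = 0.696/0.0313 = 22.2.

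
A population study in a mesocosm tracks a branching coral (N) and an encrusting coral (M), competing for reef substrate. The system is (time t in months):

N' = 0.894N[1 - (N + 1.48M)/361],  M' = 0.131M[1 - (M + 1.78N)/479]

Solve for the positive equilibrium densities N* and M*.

Setting both brackets to zero gives the nullclines N + 1.48M = 361 and 1.78N + M = 479.
Substituting M = 479 - 1.78N into the first: N(1 - 1.48·1.78) = 361 - 1.48·479.
So N* = -348/-1.63 = 213, and then M* = 479 - 1.78·213 = 100.

N* ≈ 213, M* ≈ 100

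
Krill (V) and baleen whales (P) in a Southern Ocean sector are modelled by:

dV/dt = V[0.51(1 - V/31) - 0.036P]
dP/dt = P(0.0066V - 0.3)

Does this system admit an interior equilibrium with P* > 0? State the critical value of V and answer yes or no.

The predator equation gives dP/dt > 0 only when V > 0.3/0.0066 = 45.5.
Without the predator, V → K = 31. Since 31 < 45.5, the predator cannot invade.

Threshold V = 45.5; K < 45.5, so no, the predator goes extinct.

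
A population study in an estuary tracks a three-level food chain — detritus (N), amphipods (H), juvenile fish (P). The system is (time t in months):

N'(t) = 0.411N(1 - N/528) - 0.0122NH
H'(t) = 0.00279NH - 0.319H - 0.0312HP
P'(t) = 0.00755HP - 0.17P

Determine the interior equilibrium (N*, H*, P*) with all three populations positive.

From dP/dt = 0: 0.00755H* = 0.17, so H* = 22.5.
From dN/dt = 0: 0.411(1 - N*/528) = 0.0122·22.5, giving N* = 528·(1 - 0.668) = 175.
From dH/dt = 0: 0.00279·175 - 0.319 = 0.0312P*, so P* = 0.17/0.0312 = 5.43.

N* ≈ 175, H* ≈ 22.5, P* ≈ 5.43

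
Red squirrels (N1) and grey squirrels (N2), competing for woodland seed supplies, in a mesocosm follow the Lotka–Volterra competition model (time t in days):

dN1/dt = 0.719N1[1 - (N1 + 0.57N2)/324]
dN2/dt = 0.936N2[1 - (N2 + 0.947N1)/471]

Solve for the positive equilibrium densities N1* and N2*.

Setting both brackets to zero gives the nullclines N1 + 0.57N2 = 324 and 0.947N1 + N2 = 471.
Substituting N2 = 471 - 0.947N1 into the first: N1(1 - 0.57·0.947) = 324 - 0.57·471.
So N1* = 55.5/0.46 = 121, and then N2* = 471 - 0.947·121 = 357.

N1* ≈ 121, N2* ≈ 357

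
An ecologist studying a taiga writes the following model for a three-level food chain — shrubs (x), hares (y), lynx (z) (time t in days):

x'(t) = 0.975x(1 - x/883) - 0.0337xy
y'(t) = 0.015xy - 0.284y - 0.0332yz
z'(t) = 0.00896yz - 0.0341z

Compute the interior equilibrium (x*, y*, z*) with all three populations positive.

From dz/dt = 0: 0.00896y* = 0.0341, so y* = 3.81.
From dx/dt = 0: 0.975(1 - x*/883) = 0.0337·3.81, giving x* = 883·(1 - 0.132) = 767.
From dy/dt = 0: 0.015·767 - 0.284 = 0.0332z*, so z* = 11.2/0.0332 = 338.

x* ≈ 767, y* ≈ 3.81, z* ≈ 338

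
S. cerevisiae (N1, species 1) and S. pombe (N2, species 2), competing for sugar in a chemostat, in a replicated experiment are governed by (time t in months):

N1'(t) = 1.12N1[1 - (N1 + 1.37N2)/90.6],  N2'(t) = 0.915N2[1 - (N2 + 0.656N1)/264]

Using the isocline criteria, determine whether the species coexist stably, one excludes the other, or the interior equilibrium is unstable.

species 2 excludes species 1

Compare the nullcline intercepts: K1/α12 = 90.6/1.37 = 66.1 < K2 = 264; K2/α21 = 264/0.656 = 402 > K1 = 90.6.
Since the inequalities point opposite ways, species 2 can invade but species 1 cannot.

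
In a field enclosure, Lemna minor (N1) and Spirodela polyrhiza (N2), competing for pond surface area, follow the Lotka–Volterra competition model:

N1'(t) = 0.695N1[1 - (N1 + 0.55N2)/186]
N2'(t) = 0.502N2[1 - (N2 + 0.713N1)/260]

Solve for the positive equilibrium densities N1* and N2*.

N1* ≈ 70.7, N2* ≈ 210

Setting both brackets to zero gives the nullclines N1 + 0.55N2 = 186 and 0.713N1 + N2 = 260.
Substituting N2 = 260 - 0.713N1 into the first: N1(1 - 0.55·0.713) = 186 - 0.55·260.
So N1* = 43/0.608 = 70.7, and then N2* = 260 - 0.713·70.7 = 210.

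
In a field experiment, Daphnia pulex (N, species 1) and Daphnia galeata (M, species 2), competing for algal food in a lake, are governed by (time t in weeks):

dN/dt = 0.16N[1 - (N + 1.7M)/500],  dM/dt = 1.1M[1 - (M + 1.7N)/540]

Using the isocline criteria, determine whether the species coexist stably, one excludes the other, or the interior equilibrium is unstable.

unstable coexistence (outcome depends on initial conditions)

Compare the nullcline intercepts: K1/α12 = 500/1.7 = 294 < K2 = 540; K2/α21 = 540/1.7 = 318 < K1 = 500.
Since both are reversed, neither can invade when rare; the interior point is a saddle.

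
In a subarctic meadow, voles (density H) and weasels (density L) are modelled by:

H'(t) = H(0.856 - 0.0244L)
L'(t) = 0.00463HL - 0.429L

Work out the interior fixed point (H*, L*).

H* ≈ 92.7, L* ≈ 35.1

Set dL/dt = 0 with L > 0: 0.00463H - 0.429 = 0, so H* = 0.429/0.00463 = 92.7.
Set dH/dt = 0 with H > 0: 0.856 - 0.0244L = 0, so L* = 0.856/0.0244 = 35.1.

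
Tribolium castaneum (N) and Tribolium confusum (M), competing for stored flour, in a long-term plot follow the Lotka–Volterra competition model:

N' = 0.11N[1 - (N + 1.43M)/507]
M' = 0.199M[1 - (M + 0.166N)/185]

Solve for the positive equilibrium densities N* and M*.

Setting both brackets to zero gives the nullclines N + 1.43M = 507 and 0.166N + M = 185.
Substituting M = 185 - 0.166N into the first: N(1 - 1.43·0.166) = 507 - 1.43·185.
So N* = 242/0.763 = 318, and then M* = 185 - 0.166·318 = 132.

N* ≈ 318, M* ≈ 132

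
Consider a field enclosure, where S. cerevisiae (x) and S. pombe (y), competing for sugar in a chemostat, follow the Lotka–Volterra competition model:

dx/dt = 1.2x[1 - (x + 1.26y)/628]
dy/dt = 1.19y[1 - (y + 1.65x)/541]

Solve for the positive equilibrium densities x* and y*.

x* ≈ 49.7, y* ≈ 459

Setting both brackets to zero gives the nullclines x + 1.26y = 628 and 1.65x + y = 541.
Substituting y = 541 - 1.65x into the first: x(1 - 1.26·1.65) = 628 - 1.26·541.
So x* = -53.7/-1.08 = 49.7, and then y* = 541 - 1.65·49.7 = 459.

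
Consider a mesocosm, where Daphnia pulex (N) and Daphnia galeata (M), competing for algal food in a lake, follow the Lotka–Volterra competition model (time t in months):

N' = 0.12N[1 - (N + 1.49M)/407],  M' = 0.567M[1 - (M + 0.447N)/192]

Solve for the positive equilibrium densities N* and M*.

Setting both brackets to zero gives the nullclines N + 1.49M = 407 and 0.447N + M = 192.
Substituting M = 192 - 0.447N into the first: N(1 - 1.49·0.447) = 407 - 1.49·192.
So N* = 121/0.334 = 362, and then M* = 192 - 0.447·362 = 30.2.

N* ≈ 362, M* ≈ 30.2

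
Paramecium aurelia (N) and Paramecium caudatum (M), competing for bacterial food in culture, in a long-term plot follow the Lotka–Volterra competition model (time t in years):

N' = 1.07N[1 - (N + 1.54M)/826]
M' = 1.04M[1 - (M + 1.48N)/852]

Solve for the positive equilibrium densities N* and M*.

Setting both brackets to zero gives the nullclines N + 1.54M = 826 and 1.48N + M = 852.
Substituting M = 852 - 1.48N into the first: N(1 - 1.54·1.48) = 826 - 1.54·852.
So N* = -486/-1.28 = 380, and then M* = 852 - 1.48·380 = 290.

N* ≈ 380, M* ≈ 290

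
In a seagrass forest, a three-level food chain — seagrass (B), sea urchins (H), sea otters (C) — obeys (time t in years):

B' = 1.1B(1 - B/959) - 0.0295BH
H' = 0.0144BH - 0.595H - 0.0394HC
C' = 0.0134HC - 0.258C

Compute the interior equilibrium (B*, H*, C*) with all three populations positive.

B* ≈ 464, H* ≈ 19.3, C* ≈ 154

From dC/dt = 0: 0.0134H* = 0.258, so H* = 19.3.
From dB/dt = 0: 1.1(1 - B*/959) = 0.0295·19.3, giving B* = 959·(1 - 0.516) = 464.
From dH/dt = 0: 0.0144·464 - 0.595 = 0.0394C*, so C* = 6.08/0.0394 = 154.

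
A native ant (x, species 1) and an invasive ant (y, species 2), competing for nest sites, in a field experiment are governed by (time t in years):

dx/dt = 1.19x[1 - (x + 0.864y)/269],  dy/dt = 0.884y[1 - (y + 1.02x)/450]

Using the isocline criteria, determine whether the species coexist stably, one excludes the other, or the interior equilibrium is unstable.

species 2 excludes species 1

Compare the nullcline intercepts: K1/α12 = 269/0.864 = 311 < K2 = 450; K2/α21 = 450/1.02 = 441 > K1 = 269.
Since the inequalities point opposite ways, species 2 can invade but species 1 cannot.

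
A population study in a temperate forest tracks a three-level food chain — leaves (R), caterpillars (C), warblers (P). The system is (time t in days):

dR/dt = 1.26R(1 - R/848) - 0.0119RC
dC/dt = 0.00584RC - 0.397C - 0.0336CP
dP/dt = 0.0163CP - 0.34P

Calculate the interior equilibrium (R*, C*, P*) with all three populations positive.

From dP/dt = 0: 0.0163C* = 0.34, so C* = 20.9.
From dR/dt = 0: 1.26(1 - R*/848) = 0.0119·20.9, giving R* = 848·(1 - 0.197) = 681.
From dC/dt = 0: 0.00584·681 - 0.397 = 0.0336P*, so P* = 3.58/0.0336 = 107.

R* ≈ 681, C* ≈ 20.9, P* ≈ 107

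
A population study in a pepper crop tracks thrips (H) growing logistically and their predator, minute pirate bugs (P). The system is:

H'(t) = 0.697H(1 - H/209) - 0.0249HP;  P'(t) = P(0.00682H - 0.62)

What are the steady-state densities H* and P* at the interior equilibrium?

From dP/dt = 0 with P > 0: 0.00682H* = 0.62, so H* = 90.9.
Substitute into dH/dt = 0: 0.697(1 - 90.9/209) = 0.0249P*.
The bracket is 0.565, giving P* = 0.394/0.0249 = 15.8.

H* ≈ 90.9, P* ≈ 15.8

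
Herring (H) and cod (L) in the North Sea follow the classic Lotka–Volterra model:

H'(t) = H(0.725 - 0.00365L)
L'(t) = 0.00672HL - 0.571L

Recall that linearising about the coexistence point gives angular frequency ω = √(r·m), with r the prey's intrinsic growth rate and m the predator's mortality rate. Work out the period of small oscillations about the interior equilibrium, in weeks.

Here r = 0.725 and m = 0.571, so r·m = 0.414.
ω = √0.414 = 0.643 per week, hence T = 2π/ω ≈ 9.77 weeks.

T ≈ 9.77 weeks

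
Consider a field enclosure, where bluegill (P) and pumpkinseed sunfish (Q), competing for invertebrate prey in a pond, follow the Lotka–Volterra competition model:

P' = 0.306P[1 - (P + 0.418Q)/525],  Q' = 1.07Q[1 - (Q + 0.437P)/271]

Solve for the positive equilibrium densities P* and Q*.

Setting both brackets to zero gives the nullclines P + 0.418Q = 525 and 0.437P + Q = 271.
Substituting Q = 271 - 0.437P into the first: P(1 - 0.418·0.437) = 525 - 0.418·271.
So P* = 412/0.817 = 504, and then Q* = 271 - 0.437·504 = 50.9.

P* ≈ 504, Q* ≈ 50.9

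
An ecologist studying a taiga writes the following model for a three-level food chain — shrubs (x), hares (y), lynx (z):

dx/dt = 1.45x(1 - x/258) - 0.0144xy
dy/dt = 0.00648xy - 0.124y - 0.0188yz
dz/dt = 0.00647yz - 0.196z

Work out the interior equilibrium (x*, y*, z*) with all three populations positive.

x* ≈ 180, y* ≈ 30.3, z* ≈ 55.6

From dz/dt = 0: 0.00647y* = 0.196, so y* = 30.3.
From dx/dt = 0: 1.45(1 - x*/258) = 0.0144·30.3, giving x* = 258·(1 - 0.301) = 180.
From dy/dt = 0: 0.00648·180 - 0.124 = 0.0188z*, so z* = 1.04/0.0188 = 55.6.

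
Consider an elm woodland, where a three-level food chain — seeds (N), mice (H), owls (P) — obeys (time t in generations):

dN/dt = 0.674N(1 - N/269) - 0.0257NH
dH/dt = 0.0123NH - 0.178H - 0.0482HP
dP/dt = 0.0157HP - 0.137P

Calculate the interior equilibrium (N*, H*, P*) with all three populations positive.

From dP/dt = 0: 0.0157H* = 0.137, so H* = 8.73.
From dN/dt = 0: 0.674(1 - N*/269) = 0.0257·8.73, giving N* = 269·(1 - 0.333) = 179.
From dH/dt = 0: 0.0123·179 - 0.178 = 0.0482P*, so P* = 2.03/0.0482 = 42.1.

N* ≈ 179, H* ≈ 8.73, P* ≈ 42.1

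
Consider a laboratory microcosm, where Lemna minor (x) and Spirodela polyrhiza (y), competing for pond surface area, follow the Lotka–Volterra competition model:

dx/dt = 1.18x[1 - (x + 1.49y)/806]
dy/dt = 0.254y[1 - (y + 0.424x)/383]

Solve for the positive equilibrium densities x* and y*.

x* ≈ 639, y* ≈ 112

Setting both brackets to zero gives the nullclines x + 1.49y = 806 and 0.424x + y = 383.
Substituting y = 383 - 0.424x into the first: x(1 - 1.49·0.424) = 806 - 1.49·383.
So x* = 235/0.368 = 639, and then y* = 383 - 0.424·639 = 112.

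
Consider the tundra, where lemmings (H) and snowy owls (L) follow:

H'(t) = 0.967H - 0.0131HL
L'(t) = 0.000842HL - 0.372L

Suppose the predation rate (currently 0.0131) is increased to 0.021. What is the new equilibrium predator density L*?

L* ≈ 46

At the interior fixed point, setting dH/dt = 0 with H > 0 fixes L* = (prey growth rate)/(HL coefficient) — independent of the other coefficients.
With the change, L* = 0.967/0.021 = 46; it falls from 73.8.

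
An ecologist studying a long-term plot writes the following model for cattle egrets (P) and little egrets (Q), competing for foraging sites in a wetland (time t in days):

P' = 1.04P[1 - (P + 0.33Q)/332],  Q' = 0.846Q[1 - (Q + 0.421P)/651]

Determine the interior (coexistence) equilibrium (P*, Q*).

Setting both brackets to zero gives the nullclines P + 0.33Q = 332 and 0.421P + Q = 651.
Substituting Q = 651 - 0.421P into the first: P(1 - 0.33·0.421) = 332 - 0.33·651.
So P* = 117/0.861 = 136, and then Q* = 651 - 0.421·136 = 594.

P* ≈ 136, Q* ≈ 594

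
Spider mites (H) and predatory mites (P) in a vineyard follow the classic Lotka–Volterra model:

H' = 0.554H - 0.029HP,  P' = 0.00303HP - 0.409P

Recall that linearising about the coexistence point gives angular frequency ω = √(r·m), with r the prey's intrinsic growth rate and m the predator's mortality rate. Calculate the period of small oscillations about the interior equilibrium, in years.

Here r = 0.554 and m = 0.409, so r·m = 0.227.
ω = √0.227 = 0.476 per year, hence T = 2π/ω ≈ 13.2 years.

T ≈ 13.2 years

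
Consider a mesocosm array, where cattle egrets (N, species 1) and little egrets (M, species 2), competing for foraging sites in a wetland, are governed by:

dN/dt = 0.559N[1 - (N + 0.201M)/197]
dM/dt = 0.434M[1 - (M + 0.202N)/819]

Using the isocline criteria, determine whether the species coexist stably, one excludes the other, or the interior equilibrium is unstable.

Compare the nullcline intercepts: K1/α12 = 197/0.201 = 980 > K2 = 819; K2/α21 = 819/0.202 = 4050 > K1 = 197.
Since both inequalities hold, each species can invade when rare, so the interior equilibrium is stable.

stable coexistence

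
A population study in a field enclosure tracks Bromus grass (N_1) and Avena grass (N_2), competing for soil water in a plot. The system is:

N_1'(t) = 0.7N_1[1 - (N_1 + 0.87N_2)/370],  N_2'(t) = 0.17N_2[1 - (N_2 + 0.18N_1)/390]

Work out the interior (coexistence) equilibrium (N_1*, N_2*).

Setting both brackets to zero gives the nullclines N_1 + 0.87N_2 = 370 and 0.18N_1 + N_2 = 390.
Substituting N_2 = 390 - 0.18N_1 into the first: N_1(1 - 0.87·0.18) = 370 - 0.87·390.
So N_1* = 30.7/0.843 = 36.4, and then N_2* = 390 - 0.18·36.4 = 383.

N_1* ≈ 36.4, N_2* ≈ 383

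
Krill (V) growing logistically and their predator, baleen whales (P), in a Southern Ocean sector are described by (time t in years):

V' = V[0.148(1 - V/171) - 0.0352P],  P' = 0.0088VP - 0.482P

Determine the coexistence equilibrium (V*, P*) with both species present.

V* ≈ 54.8, P* ≈ 2.86

From dP/dt = 0 with P > 0: 0.0088V* = 0.482, so V* = 54.8.
Substitute into dV/dt = 0: 0.148(1 - 54.8/171) = 0.0352P*.
The bracket is 0.68, giving P* = 0.101/0.0352 = 2.86.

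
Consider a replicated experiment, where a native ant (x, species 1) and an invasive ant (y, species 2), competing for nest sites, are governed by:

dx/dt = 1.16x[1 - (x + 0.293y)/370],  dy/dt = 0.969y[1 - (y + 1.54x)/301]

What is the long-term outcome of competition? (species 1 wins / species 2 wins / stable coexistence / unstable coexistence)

species 1 excludes species 2

Compare the nullcline intercepts: K1/α12 = 370/0.293 = 1260 > K2 = 301; K2/α21 = 301/1.54 = 195 < K1 = 370.
Since the inequalities point opposite ways, species 1 can invade but species 2 cannot.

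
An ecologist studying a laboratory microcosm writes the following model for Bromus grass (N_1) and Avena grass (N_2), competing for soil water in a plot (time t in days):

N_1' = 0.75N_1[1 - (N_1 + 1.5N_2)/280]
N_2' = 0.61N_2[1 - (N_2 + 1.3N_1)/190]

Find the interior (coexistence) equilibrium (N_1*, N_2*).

N_1* ≈ 5.26, N_2* ≈ 183

Setting both brackets to zero gives the nullclines N_1 + 1.5N_2 = 280 and 1.3N_1 + N_2 = 190.
Substituting N_2 = 190 - 1.3N_1 into the first: N_1(1 - 1.5·1.3) = 280 - 1.5·190.
So N_1* = -5/-0.95 = 5.26, and then N_2* = 190 - 1.3·5.26 = 183.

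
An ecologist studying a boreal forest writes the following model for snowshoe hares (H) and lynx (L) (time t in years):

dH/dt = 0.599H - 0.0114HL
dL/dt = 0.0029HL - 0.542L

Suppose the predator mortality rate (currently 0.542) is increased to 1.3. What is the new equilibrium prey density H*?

At the interior fixed point, setting dL/dt = 0 with L > 0 fixes H* = (predator death rate)/(HL coefficient) — independent of the other coefficients.
With the change, H* = 1.3/0.0029 = 448; it rises from 187.

H* ≈ 448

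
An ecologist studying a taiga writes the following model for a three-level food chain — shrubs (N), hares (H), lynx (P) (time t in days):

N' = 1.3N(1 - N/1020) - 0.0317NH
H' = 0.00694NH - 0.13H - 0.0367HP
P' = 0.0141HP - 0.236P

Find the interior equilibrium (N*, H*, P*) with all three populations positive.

From dP/dt = 0: 0.0141H* = 0.236, so H* = 16.7.
From dN/dt = 0: 1.3(1 - N*/1020) = 0.0317·16.7, giving N* = 1020·(1 - 0.408) = 604.
From dH/dt = 0: 0.00694·604 - 0.13 = 0.0367P*, so P* = 4.06/0.0367 = 111.

N* ≈ 604, H* ≈ 16.7, P* ≈ 111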